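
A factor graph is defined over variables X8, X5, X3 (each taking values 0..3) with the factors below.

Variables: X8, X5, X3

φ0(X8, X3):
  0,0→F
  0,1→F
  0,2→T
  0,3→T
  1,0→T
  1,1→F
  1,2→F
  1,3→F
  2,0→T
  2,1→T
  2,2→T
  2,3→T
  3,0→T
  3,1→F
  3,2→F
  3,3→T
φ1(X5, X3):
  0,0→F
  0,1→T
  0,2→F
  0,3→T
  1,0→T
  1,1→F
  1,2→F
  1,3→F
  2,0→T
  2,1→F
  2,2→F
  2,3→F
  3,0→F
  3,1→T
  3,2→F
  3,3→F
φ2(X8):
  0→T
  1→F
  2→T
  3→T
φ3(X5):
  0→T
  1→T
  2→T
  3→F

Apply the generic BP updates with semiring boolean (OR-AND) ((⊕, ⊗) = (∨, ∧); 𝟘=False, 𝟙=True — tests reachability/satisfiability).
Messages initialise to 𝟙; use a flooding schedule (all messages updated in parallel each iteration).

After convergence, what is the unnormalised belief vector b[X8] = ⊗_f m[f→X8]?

b[X8] = [T, F, T, T]

init: all messages = 𝟙 over 4 values
r1 m[φ0→X8] = [T, T, T, T]
r1 m[φ0→X3] = [T, T, T, T]
r1 m[φ1→X5] = [T, T, T, T]
r1 m[φ1→X3] = [T, T, F, T]
r1 m[φ2→X8] = [T, F, T, T]
r1 m[φ3→X5] = [T, T, T, F]
r1 m[X8→φ0] = [T, T, T, T]
r1 m[X8→φ2] = [T, T, T, T]
r1 m[X5→φ1] = [T, T, T, T]
r1 m[X5→φ3] = [T, T, T, T]
r1 m[X3→φ0] = [T, T, T, T]
r1 m[X3→φ1] = [T, T, T, T]
r2 m[φ0→X8] = [T, T, T, T]
r2 m[φ0→X3] = [T, T, T, T]
r2 m[φ1→X5] = [T, T, T, T]
r2 m[φ1→X3] = [T, T, F, T]
r2 m[φ2→X8] = [T, F, T, T]
r2 m[φ3→X5] = [T, T, T, F]
r2 m[X8→φ0] = [T, F, T, T]
r2 m[X8→φ2] = [T, T, T, T]
r2 m[X5→φ1] = [T, T, T, F]
r2 m[X5→φ3] = [T, T, T, T]
r2 m[X3→φ0] = [T, T, F, T]
r2 m[X3→φ1] = [T, T, T, T]
r3 m[φ0→X8] = [T, T, T, T]
r3 m[φ0→X3] = [T, T, T, T]
r3 m[φ1→X5] = [T, T, T, T]
r3 m[φ1→X3] = [T, T, F, T]
r3 m[φ2→X8] = [T, F, T, T]
r3 m[φ3→X5] = [T, T, T, F]
r3 m[X8→φ0] = [T, F, T, T]
r3 m[X8→φ2] = [T, T, T, T]
r3 m[X5→φ1] = [T, T, T, F]
r3 m[X5→φ3] = [T, T, T, T]
r3 m[X3→φ0] = [T, T, F, T]
r3 m[X3→φ1] = [T, T, T, T]
fixed point reached at round 3
b[X8] = ⊗ incoming = [T, F, T, T]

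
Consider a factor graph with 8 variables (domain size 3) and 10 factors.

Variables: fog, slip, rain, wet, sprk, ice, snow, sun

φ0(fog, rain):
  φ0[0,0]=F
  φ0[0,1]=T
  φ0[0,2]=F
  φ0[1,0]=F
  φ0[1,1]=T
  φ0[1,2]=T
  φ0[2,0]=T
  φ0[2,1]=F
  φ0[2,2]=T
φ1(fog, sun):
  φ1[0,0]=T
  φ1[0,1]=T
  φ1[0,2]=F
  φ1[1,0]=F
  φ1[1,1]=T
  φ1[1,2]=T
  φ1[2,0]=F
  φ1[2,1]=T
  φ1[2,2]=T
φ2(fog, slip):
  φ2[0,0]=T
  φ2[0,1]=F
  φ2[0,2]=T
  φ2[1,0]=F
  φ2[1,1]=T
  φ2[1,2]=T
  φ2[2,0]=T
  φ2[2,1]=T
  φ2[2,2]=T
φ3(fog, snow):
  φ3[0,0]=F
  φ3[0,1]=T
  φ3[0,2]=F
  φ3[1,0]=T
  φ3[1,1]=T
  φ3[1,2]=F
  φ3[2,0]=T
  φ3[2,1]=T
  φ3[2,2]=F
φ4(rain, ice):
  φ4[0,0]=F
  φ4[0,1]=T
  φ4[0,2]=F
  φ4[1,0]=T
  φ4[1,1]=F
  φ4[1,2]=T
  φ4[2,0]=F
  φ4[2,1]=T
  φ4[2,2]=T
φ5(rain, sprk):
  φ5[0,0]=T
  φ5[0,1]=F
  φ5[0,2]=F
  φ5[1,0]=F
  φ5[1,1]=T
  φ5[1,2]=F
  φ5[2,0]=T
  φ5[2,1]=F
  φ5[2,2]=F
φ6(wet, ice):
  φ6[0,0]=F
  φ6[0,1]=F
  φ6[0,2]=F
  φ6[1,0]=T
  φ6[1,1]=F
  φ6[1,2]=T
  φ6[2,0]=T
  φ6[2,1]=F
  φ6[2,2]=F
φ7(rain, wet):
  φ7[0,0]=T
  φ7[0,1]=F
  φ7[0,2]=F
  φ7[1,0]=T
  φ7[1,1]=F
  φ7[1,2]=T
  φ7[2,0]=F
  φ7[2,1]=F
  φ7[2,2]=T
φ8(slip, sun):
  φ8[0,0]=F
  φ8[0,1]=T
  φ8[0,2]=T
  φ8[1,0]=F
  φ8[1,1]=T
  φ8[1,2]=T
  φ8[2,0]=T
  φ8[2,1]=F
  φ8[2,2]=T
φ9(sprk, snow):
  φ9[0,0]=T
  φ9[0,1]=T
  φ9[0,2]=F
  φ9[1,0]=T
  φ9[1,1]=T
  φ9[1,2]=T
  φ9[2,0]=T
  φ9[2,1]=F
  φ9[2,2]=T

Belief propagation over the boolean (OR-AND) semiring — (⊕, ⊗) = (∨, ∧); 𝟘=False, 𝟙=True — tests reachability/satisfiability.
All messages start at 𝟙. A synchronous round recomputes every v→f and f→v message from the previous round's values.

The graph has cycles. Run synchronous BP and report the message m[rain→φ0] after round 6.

init: all messages = 𝟙 over 3 values
r1 m[φ0→fog] = [T, T, T]
r1 m[φ0→rain] = [T, T, T]
r1 m[φ1→fog] = [T, T, T]
r1 m[φ1→sun] = [T, T, T]
r1 m[φ2→fog] = [T, T, T]
r1 m[φ2→slip] = [T, T, T]
r1 m[φ3→fog] = [T, T, T]
r1 m[φ3→snow] = [T, T, F]
r1 m[φ4→rain] = [T, T, T]
r1 m[φ4→ice] = [T, T, T]
r1 m[φ5→rain] = [T, T, T]
r1 m[φ5→sprk] = [T, T, F]
r1 m[φ6→wet] = [F, T, T]
r1 m[φ6→ice] = [T, F, T]
r1 m[φ7→rain] = [T, T, T]
r1 m[φ7→wet] = [T, F, T]
r1 m[φ8→slip] = [T, T, T]
r1 m[φ8→sun] = [T, T, T]
r1 m[φ9→sprk] = [T, T, T]
r1 m[φ9→snow] = [T, T, T]
r1 m[fog→φ0] = [T, T, T]
r1 m[fog→φ1] = [T, T, T]
r1 m[fog→φ2] = [T, T, T]
r1 m[fog→φ3] = [T, T, T]
r1 m[slip→φ2] = [T, T, T]
r1 m[slip→φ8] = [T, T, T]
r1 m[rain→φ0] = [T, T, T]
r1 m[rain→φ4] = [T, T, T]
r1 m[rain→φ5] = [T, T, T]
r1 m[rain→φ7] = [T, T, T]
r1 m[wet→φ6] = [T, T, T]
r1 m[wet→φ7] = [T, T, T]
r1 m[sprk→φ5] = [T, T, T]
r1 m[sprk→φ9] = [T, T, T]
r1 m[ice→φ4] = [T, T, T]
r1 m[ice→φ6] = [T, T, T]
r1 m[snow→φ3] = [T, T, T]
r1 m[snow→φ9] = [T, T, T]
r1 m[sun→φ1] = [T, T, T]
r1 m[sun→φ8] = [T, T, T]
r2 m[φ0→fog] = [T, T, T]
r2 m[φ0→rain] = [T, T, T]
r2 m[φ1→fog] = [T, T, T]
r2 m[φ1→sun] = [T, T, T]
r2 m[φ2→fog] = [T, T, T]
r2 m[φ2→slip] = [T, T, T]
r2 m[φ3→fog] = [T, T, T]
r2 m[φ3→snow] = [T, T, F]
r2 m[φ4→rain] = [T, T, T]
r2 m[φ4→ice] = [T, T, T]
r2 m[φ5→rain] = [T, T, T]
r2 m[φ5→sprk] = [T, T, F]
r2 m[φ6→wet] = [F, T, T]
r2 m[φ6→ice] = [T, F, T]
r2 m[φ7→rain] = [T, T, T]
r2 m[φ7→wet] = [T, F, T]
r2 m[φ8→slip] = [T, T, T]
r2 m[φ8→sun] = [T, T, T]
r2 m[φ9→sprk] = [T, T, T]
r2 m[φ9→snow] = [T, T, T]
r2 m[fog→φ0] = [T, T, T]
r2 m[fog→φ1] = [T, T, T]
r2 m[fog→φ2] = [T, T, T]
r2 m[fog→φ3] = [T, T, T]
r2 m[slip→φ2] = [T, T, T]
r2 m[slip→φ8] = [T, T, T]
r2 m[rain→φ0] = [T, T, T]
r2 m[rain→φ4] = [T, T, T]
r2 m[rain→φ5] = [T, T, T]
r2 m[rain→φ7] = [T, T, T]
r2 m[wet→φ6] = [T, F, T]
r2 m[wet→φ7] = [F, T, T]
r2 m[sprk→φ5] = [T, T, T]
r2 m[sprk→φ9] = [T, T, F]
r2 m[ice→φ4] = [T, F, T]
r2 m[ice→φ6] = [T, T, T]
r2 m[snow→φ3] = [T, T, T]
r2 m[snow→φ9] = [T, T, F]
r2 m[sun→φ1] = [T, T, T]
r2 m[sun→φ8] = [T, T, T]
r3 m[φ0→fog] = [T, T, T]
r3 m[φ0→rain] = [T, T, T]
r3 m[φ1→fog] = [T, T, T]
r3 m[φ1→sun] = [T, T, T]
r3 m[φ2→fog] = [T, T, T]
r3 m[φ2→slip] = [T, T, T]
r3 m[φ3→fog] = [T, T, T]
r3 m[φ3→snow] = [T, T, F]
r3 m[φ4→rain] = [F, T, T]
r3 m[φ4→ice] = [T, T, T]
r3 m[φ5→rain] = [T, T, T]
r3 m[φ5→sprk] = [T, T, F]
r3 m[φ6→wet] = [F, T, T]
r3 m[φ6→ice] = [T, F, F]
r3 m[φ7→rain] = [F, T, T]
r3 m[φ7→wet] = [T, F, T]
r3 m[φ8→slip] = [T, T, T]
r3 m[φ8→sun] = [T, T, T]
r3 m[φ9→sprk] = [T, T, T]
r3 m[φ9→snow] = [T, T, T]
r3 m[fog→φ0] = [T, T, T]
r3 m[fog→φ1] = [T, T, T]
r3 m[fog→φ2] = [T, T, T]
r3 m[fog→φ3] = [T, T, T]
r3 m[slip→φ2] = [T, T, T]
r3 m[slip→φ8] = [T, T, T]
r3 m[rain→φ0] = [T, T, T]
r3 m[rain→φ4] = [T, T, T]
r3 m[rain→φ5] = [T, T, T]
r3 m[rain→φ7] = [T, T, T]
r3 m[wet→φ6] = [T, F, T]
r3 m[wet→φ7] = [F, T, T]
r3 m[sprk→φ5] = [T, T, T]
r3 m[sprk→φ9] = [T, T, F]
r3 m[ice→φ4] = [T, F, T]
r3 m[ice→φ6] = [T, T, T]
r3 m[snow→φ3] = [T, T, T]
r3 m[snow→φ9] = [T, T, F]
r3 m[sun→φ1] = [T, T, T]
r3 m[sun→φ8] = [T, T, T]
r4 m[φ0→fog] = [T, T, T]
r4 m[φ0→rain] = [T, T, T]
r4 m[φ1→fog] = [T, T, T]
r4 m[φ1→sun] = [T, T, T]
r4 m[φ2→fog] = [T, T, T]
r4 m[φ2→slip] = [T, T, T]
r4 m[φ3→fog] = [T, T, T]
r4 m[φ3→snow] = [T, T, F]
r4 m[φ4→rain] = [F, T, T]
r4 m[φ4→ice] = [T, T, T]
r4 m[φ5→rain] = [T, T, T]
r4 m[φ5→sprk] = [T, T, F]
r4 m[φ6→wet] = [F, T, T]
r4 m[φ6→ice] = [T, F, F]
r4 m[φ7→rain] = [F, T, T]
r4 m[φ7→wet] = [T, F, T]
r4 m[φ8→slip] = [T, T, T]
r4 m[φ8→sun] = [T, T, T]
r4 m[φ9→sprk] = [T, T, T]
r4 m[φ9→snow] = [T, T, T]
r4 m[fog→φ0] = [T, T, T]
r4 m[fog→φ1] = [T, T, T]
r4 m[fog→φ2] = [T, T, T]
r4 m[fog→φ3] = [T, T, T]
r4 m[slip→φ2] = [T, T, T]
r4 m[slip→φ8] = [T, T, T]
r4 m[rain→φ0] = [F, T, T]
r4 m[rain→φ4] = [F, T, T]
r4 m[rain→φ5] = [F, T, T]
r4 m[rain→φ7] = [F, T, T]
r4 m[wet→φ6] = [T, F, T]
r4 m[wet→φ7] = [F, T, T]
r4 m[sprk→φ5] = [T, T, T]
r4 m[sprk→φ9] = [T, T, F]
r4 m[ice→φ4] = [T, F, F]
r4 m[ice→φ6] = [T, T, T]
r4 m[snow→φ3] = [T, T, T]
r4 m[snow→φ9] = [T, T, F]
r4 m[sun→φ1] = [T, T, T]
r4 m[sun→φ8] = [T, T, T]
r5 m[φ0→fog] = [T, T, T]
r5 m[φ0→rain] = [T, T, T]
r5 m[φ1→fog] = [T, T, T]
r5 m[φ1→sun] = [T, T, T]
r5 m[φ2→fog] = [T, T, T]
r5 m[φ2→slip] = [T, T, T]
r5 m[φ3→fog] = [T, T, T]
r5 m[φ3→snow] = [T, T, F]
r5 m[φ4→rain] = [F, T, F]
r5 m[φ4→ice] = [T, T, T]
r5 m[φ5→rain] = [T, T, T]
r5 m[φ5→sprk] = [T, T, F]
r5 m[φ6→wet] = [F, T, T]
r5 m[φ6→ice] = [T, F, F]
r5 m[φ7→rain] = [F, T, T]
r5 m[φ7→wet] = [T, F, T]
r5 m[φ8→slip] = [T, T, T]
r5 m[φ8→sun] = [T, T, T]
r5 m[φ9→sprk] = [T, T, T]
r5 m[φ9→snow] = [T, T, T]
r5 m[fog→φ0] = [T, T, T]
r5 m[fog→φ1] = [T, T, T]
r5 m[fog→φ2] = [T, T, T]
r5 m[fog→φ3] = [T, T, T]
r5 m[slip→φ2] = [T, T, T]
r5 m[slip→φ8] = [T, T, T]
r5 m[rain→φ0] = [F, T, T]
r5 m[rain→φ4] = [F, T, T]
r5 m[rain→φ5] = [F, T, T]
r5 m[rain→φ7] = [F, T, T]
r5 m[wet→φ6] = [T, F, T]
r5 m[wet→φ7] = [F, T, T]
r5 m[sprk→φ5] = [T, T, T]
r5 m[sprk→φ9] = [T, T, F]
r5 m[ice→φ4] = [T, F, F]
r5 m[ice→φ6] = [T, T, T]
r5 m[snow→φ3] = [T, T, T]
r5 m[snow→φ9] = [T, T, F]
r5 m[sun→φ1] = [T, T, T]
r5 m[sun→φ8] = [T, T, T]
r6 m[φ0→fog] = [T, T, T]
r6 m[φ0→rain] = [T, T, T]
r6 m[φ1→fog] = [T, T, T]
r6 m[φ1→sun] = [T, T, T]
r6 m[φ2→fog] = [T, T, T]
r6 m[φ2→slip] = [T, T, T]
r6 m[φ3→fog] = [T, T, T]
r6 m[φ3→snow] = [T, T, F]
r6 m[φ4→rain] = [F, T, F]
r6 m[φ4→ice] = [T, T, T]
r6 m[φ5→rain] = [T, T, T]
r6 m[φ5→sprk] = [T, T, F]
r6 m[φ6→wet] = [F, T, T]
r6 m[φ6→ice] = [T, F, F]
r6 m[φ7→rain] = [F, T, T]
r6 m[φ7→wet] = [T, F, T]
r6 m[φ8→slip] = [T, T, T]
r6 m[φ8→sun] = [T, T, T]
r6 m[φ9→sprk] = [T, T, T]
r6 m[φ9→snow] = [T, T, T]
r6 m[fog→φ0] = [T, T, T]
r6 m[fog→φ1] = [T, T, T]
r6 m[fog→φ2] = [T, T, T]
r6 m[fog→φ3] = [T, T, T]
r6 m[slip→φ2] = [T, T, T]
r6 m[slip→φ8] = [T, T, T]
r6 m[rain→φ0] = [F, T, F]
r6 m[rain→φ4] = [F, T, T]
r6 m[rain→φ5] = [F, T, F]
r6 m[rain→φ7] = [F, T, F]
r6 m[wet→φ6] = [T, F, T]
r6 m[wet→φ7] = [F, T, T]
r6 m[sprk→φ5] = [T, T, T]
r6 m[sprk→φ9] = [T, T, F]
r6 m[ice→φ4] = [T, F, F]
r6 m[ice→φ6] = [T, T, T]
r6 m[snow→φ3] = [T, T, T]
r6 m[snow→φ9] = [T, T, F]
r6 m[sun→φ1] = [T, T, T]
r6 m[sun→φ8] = [T, T, T]

message @ round 6 = [F, T, F]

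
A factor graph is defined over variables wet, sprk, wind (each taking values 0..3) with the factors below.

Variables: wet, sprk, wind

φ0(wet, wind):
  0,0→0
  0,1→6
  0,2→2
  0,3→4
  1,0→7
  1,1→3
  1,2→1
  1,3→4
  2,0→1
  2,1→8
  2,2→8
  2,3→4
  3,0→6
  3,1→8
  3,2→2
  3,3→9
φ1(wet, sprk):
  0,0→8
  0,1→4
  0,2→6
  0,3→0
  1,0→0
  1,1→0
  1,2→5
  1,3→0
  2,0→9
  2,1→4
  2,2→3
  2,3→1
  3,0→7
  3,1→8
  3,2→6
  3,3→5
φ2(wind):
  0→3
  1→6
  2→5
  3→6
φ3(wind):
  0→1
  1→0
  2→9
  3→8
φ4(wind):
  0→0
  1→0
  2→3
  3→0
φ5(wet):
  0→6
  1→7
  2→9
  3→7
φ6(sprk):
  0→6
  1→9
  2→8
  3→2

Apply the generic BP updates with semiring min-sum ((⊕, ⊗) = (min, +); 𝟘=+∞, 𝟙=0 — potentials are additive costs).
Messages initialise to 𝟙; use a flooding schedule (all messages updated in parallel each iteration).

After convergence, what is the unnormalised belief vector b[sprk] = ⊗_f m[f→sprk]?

init: all messages = 𝟙 over 4 values
r1 m[φ0→wet] = [0, 1, 1, 2]
r1 m[φ0→wind] = [0, 3, 1, 4]
r1 m[φ1→wet] = [0, 0, 1, 5]
r1 m[φ1→sprk] = [0, 0, 3, 0]
r1 m[φ2→wind] = [3, 6, 5, 6]
r1 m[φ3→wind] = [1, 0, 9, 8]
r1 m[φ4→wind] = [0, 0, 3, 0]
r1 m[φ5→wet] = [6, 7, 9, 7]
r1 m[φ6→sprk] = [6, 9, 8, 2]
r1 m[wet→φ0] = [0, 0, 0, 0]
r1 m[wet→φ1] = [0, 0, 0, 0]
r1 m[wet→φ5] = [0, 0, 0, 0]
r1 m[sprk→φ1] = [0, 0, 0, 0]
r1 m[sprk→φ6] = [0, 0, 0, 0]
r1 m[wind→φ0] = [0, 0, 0, 0]
r1 m[wind→φ2] = [0, 0, 0, 0]
r1 m[wind→φ3] = [0, 0, 0, 0]
r1 m[wind→φ4] = [0, 0, 0, 0]
r2 m[φ0→wet] = [0, 1, 1, 2]
r2 m[φ0→wind] = [0, 3, 1, 4]
r2 m[φ1→wet] = [0, 0, 1, 5]
r2 m[φ1→sprk] = [0, 0, 3, 0]
r2 m[φ2→wind] = [3, 6, 5, 6]
r2 m[φ3→wind] = [1, 0, 9, 8]
r2 m[φ4→wind] = [0, 0, 3, 0]
r2 m[φ5→wet] = [6, 7, 9, 7]
r2 m[φ6→sprk] = [6, 9, 8, 2]
r2 m[wet→φ0] = [6, 7, 10, 12]
r2 m[wet→φ1] = [6, 8, 10, 9]
r2 m[wet→φ5] = [0, 1, 2, 7]
r2 m[sprk→φ1] = [6, 9, 8, 2]
r2 m[sprk→φ6] = [0, 0, 3, 0]
r2 m[wind→φ0] = [4, 6, 17, 14]
r2 m[wind→φ2] = [1, 3, 13, 12]
r2 m[wind→φ3] = [3, 9, 9, 10]
r2 m[wind→φ4] = [4, 9, 15, 18]
r3 m[φ0→wet] = [4, 9, 5, 10]
r3 m[φ0→wind] = [6, 10, 8, 10]
r3 m[φ1→wet] = [2, 2, 3, 7]
r3 m[φ1→sprk] = [8, 8, 12, 6]
r3 m[φ2→wind] = [3, 6, 5, 6]
r3 m[φ3→wind] = [1, 0, 9, 8]
r3 m[φ4→wind] = [0, 0, 3, 0]
r3 m[φ5→wet] = [6, 7, 9, 7]
r3 m[φ6→sprk] = [6, 9, 8, 2]
r3 m[wet→φ0] = [6, 7, 10, 12]
r3 m[wet→φ1] = [6, 8, 10, 9]
r3 m[wet→φ5] = [0, 1, 2, 7]
r3 m[sprk→φ1] = [6, 9, 8, 2]
r3 m[sprk→φ6] = [0, 0, 3, 0]
r3 m[wind→φ0] = [4, 6, 17, 14]
r3 m[wind→φ2] = [1, 3, 13, 12]
r3 m[wind→φ3] = [3, 9, 9, 10]
r3 m[wind→φ4] = [4, 9, 15, 18]
r4 m[φ0→wet] = [4, 9, 5, 10]
r4 m[φ0→wind] = [6, 10, 8, 10]
r4 m[φ1→wet] = [2, 2, 3, 7]
r4 m[φ1→sprk] = [8, 8, 12, 6]
r4 m[φ2→wind] = [3, 6, 5, 6]
r4 m[φ3→wind] = [1, 0, 9, 8]
r4 m[φ4→wind] = [0, 0, 3, 0]
r4 m[φ5→wet] = [6, 7, 9, 7]
r4 m[φ6→sprk] = [6, 9, 8, 2]
r4 m[wet→φ0] = [8, 9, 12, 14]
r4 m[wet→φ1] = [10, 16, 14, 17]
r4 m[wet→φ5] = [6, 11, 8, 17]
r4 m[sprk→φ1] = [6, 9, 8, 2]
r4 m[sprk→φ6] = [8, 8, 12, 6]
r4 m[wind→φ0] = [4, 6, 17, 14]
r4 m[wind→φ2] = [7, 10, 20, 18]
r4 m[wind→φ3] = [9, 16, 16, 16]
r4 m[wind→φ4] = [10, 16, 22, 24]
r5 m[φ0→wet] = [4, 9, 5, 10]
r5 m[φ0→wind] = [8, 12, 10, 12]
r5 m[φ1→wet] = [2, 2, 3, 7]
r5 m[φ1→sprk] = [16, 14, 16, 10]
r5 m[φ2→wind] = [3, 6, 5, 6]
r5 m[φ3→wind] = [1, 0, 9, 8]
r5 m[φ4→wind] = [0, 0, 3, 0]
r5 m[φ5→wet] = [6, 7, 9, 7]
r5 m[φ6→sprk] = [6, 9, 8, 2]
r5 m[wet→φ0] = [8, 9, 12, 14]
r5 m[wet→φ1] = [10, 16, 14, 17]
r5 m[wet→φ5] = [6, 11, 8, 17]
r5 m[sprk→φ1] = [6, 9, 8, 2]
r5 m[sprk→φ6] = [8, 8, 12, 6]
r5 m[wind→φ0] = [4, 6, 17, 14]
r5 m[wind→φ2] = [7, 10, 20, 18]
r5 m[wind→φ3] = [9, 16, 16, 16]
r5 m[wind→φ4] = [10, 16, 22, 24]
r6 m[φ0→wet] = [4, 9, 5, 10]
r6 m[φ0→wind] = [8, 12, 10, 12]
r6 m[φ1→wet] = [2, 2, 3, 7]
r6 m[φ1→sprk] = [16, 14, 16, 10]
r6 m[φ2→wind] = [3, 6, 5, 6]
r6 m[φ3→wind] = [1, 0, 9, 8]
r6 m[φ4→wind] = [0, 0, 3, 0]
r6 m[φ5→wet] = [6, 7, 9, 7]
r6 m[φ6→sprk] = [6, 9, 8, 2]
r6 m[wet→φ0] = [8, 9, 12, 14]
r6 m[wet→φ1] = [10, 16, 14, 17]
r6 m[wet→φ5] = [6, 11, 8, 17]
r6 m[sprk→φ1] = [6, 9, 8, 2]
r6 m[sprk→φ6] = [16, 14, 16, 10]
r6 m[wind→φ0] = [4, 6, 17, 14]
r6 m[wind→φ2] = [9, 12, 22, 20]
r6 m[wind→φ3] = [11, 18, 18, 18]
r6 m[wind→φ4] = [12, 18, 24, 26]
r7 m[φ0→wet] = [4, 9, 5, 10]
r7 m[φ0→wind] = [8, 12, 10, 12]
r7 m[φ1→wet] = [2, 2, 3, 7]
r7 m[φ1→sprk] = [16, 14, 16, 10]
r7 m[φ2→wind] = [3, 6, 5, 6]
r7 m[φ3→wind] = [1, 0, 9, 8]
r7 m[φ4→wind] = [0, 0, 3, 0]
r7 m[φ5→wet] = [6, 7, 9, 7]
r7 m[φ6→sprk] = [6, 9, 8, 2]
r7 m[wet→φ0] = [8, 9, 12, 14]
r7 m[wet→φ1] = [10, 16, 14, 17]
r7 m[wet→φ5] = [6, 11, 8, 17]
r7 m[sprk→φ1] = [6, 9, 8, 2]
r7 m[sprk→φ6] = [16, 14, 16, 10]
r7 m[wind→φ0] = [4, 6, 17, 14]
r7 m[wind→φ2] = [9, 12, 22, 20]
r7 m[wind→φ3] = [11, 18, 18, 18]
r7 m[wind→φ4] = [12, 18, 24, 26]
fixed point reached at round 7
b[sprk] = ⊗ incoming = [22, 23, 24, 12]

b[sprk] = [22, 23, 24, 12]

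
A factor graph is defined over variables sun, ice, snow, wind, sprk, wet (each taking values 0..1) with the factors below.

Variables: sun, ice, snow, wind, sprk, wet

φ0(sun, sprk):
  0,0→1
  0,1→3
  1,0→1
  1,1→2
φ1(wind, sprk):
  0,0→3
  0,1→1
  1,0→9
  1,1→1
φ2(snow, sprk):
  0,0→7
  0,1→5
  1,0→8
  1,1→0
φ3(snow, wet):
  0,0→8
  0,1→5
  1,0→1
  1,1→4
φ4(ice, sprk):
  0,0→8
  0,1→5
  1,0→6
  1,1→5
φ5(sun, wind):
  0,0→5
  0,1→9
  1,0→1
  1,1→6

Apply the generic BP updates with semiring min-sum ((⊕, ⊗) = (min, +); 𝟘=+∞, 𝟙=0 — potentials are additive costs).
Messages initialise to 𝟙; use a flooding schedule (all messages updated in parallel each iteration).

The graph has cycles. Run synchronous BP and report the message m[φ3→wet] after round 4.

message @ round 4 = [1, 4]

init: all messages = 𝟙 over 2 values
r1 m[φ0→sun] = [1, 1]
r1 m[φ0→sprk] = [1, 2]
r1 m[φ1→wind] = [1, 1]
r1 m[φ1→sprk] = [3, 1]
r1 m[φ2→snow] = [5, 0]
r1 m[φ2→sprk] = [7, 0]
r1 m[φ3→snow] = [5, 1]
r1 m[φ3→wet] = [1, 4]
r1 m[φ4→ice] = [5, 5]
r1 m[φ4→sprk] = [6, 5]
r1 m[φ5→sun] = [5, 1]
r1 m[φ5→wind] = [1, 6]
r1 m[sun→φ0] = [0, 0]
r1 m[sun→φ5] = [0, 0]
r1 m[ice→φ4] = [0, 0]
r1 m[snow→φ2] = [0, 0]
r1 m[snow→φ3] = [0, 0]
r1 m[wind→φ1] = [0, 0]
r1 m[wind→φ5] = [0, 0]
r1 m[sprk→φ0] = [0, 0]
r1 m[sprk→φ1] = [0, 0]
r1 m[sprk→φ2] = [0, 0]
r1 m[sprk→φ4] = [0, 0]
r1 m[wet→φ3] = [0, 0]
r2 m[φ0→sun] = [1, 1]
r2 m[φ0→sprk] = [1, 2]
r2 m[φ1→wind] = [1, 1]
r2 m[φ1→sprk] = [3, 1]
r2 m[φ2→snow] = [5, 0]
r2 m[φ2→sprk] = [7, 0]
r2 m[φ3→snow] = [5, 1]
r2 m[φ3→wet] = [1, 4]
r2 m[φ4→ice] = [5, 5]
r2 m[φ4→sprk] = [6, 5]
r2 m[φ5→sun] = [5, 1]
r2 m[φ5→wind] = [1, 6]
r2 m[sun→φ0] = [5, 1]
r2 m[sun→φ5] = [1, 1]
r2 m[ice→φ4] = [0, 0]
r2 m[snow→φ2] = [5, 1]
r2 m[snow→φ3] = [5, 0]
r2 m[wind→φ1] = [1, 6]
r2 m[wind→φ5] = [1, 1]
r2 m[sprk→φ0] = [16, 6]
r2 m[sprk→φ1] = [14, 7]
r2 m[sprk→φ2] = [10, 8]
r2 m[sprk→φ4] = [11, 3]
r2 m[wet→φ3] = [0, 0]
r3 m[φ0→sun] = [9, 8]
r3 m[φ0→sprk] = [2, 3]
r3 m[φ1→wind] = [8, 8]
r3 m[φ1→sprk] = [4, 2]
r3 m[φ2→snow] = [13, 8]
r3 m[φ2→sprk] = [9, 1]
r3 m[φ3→snow] = [5, 1]
r3 m[φ3→wet] = [1, 4]
r3 m[φ4→ice] = [8, 8]
r3 m[φ4→sprk] = [6, 5]
r3 m[φ5→sun] = [6, 2]
r3 m[φ5→wind] = [2, 7]
r3 m[sun→φ0] = [5, 1]
r3 m[sun→φ5] = [1, 1]
r3 m[ice→φ4] = [0, 0]
r3 m[snow→φ2] = [5, 1]
r3 m[snow→φ3] = [5, 0]
r3 m[wind→φ1] = [1, 6]
r3 m[wind→φ5] = [1, 1]
r3 m[sprk→φ0] = [16, 6]
r3 m[sprk→φ1] = [14, 7]
r3 m[sprk→φ2] = [10, 8]
r3 m[sprk→φ4] = [11, 3]
r3 m[wet→φ3] = [0, 0]
r4 m[φ0→sun] = [9, 8]
r4 m[φ0→sprk] = [2, 3]
r4 m[φ1→wind] = [8, 8]
r4 m[φ1→sprk] = [4, 2]
r4 m[φ2→snow] = [13, 8]
r4 m[φ2→sprk] = [9, 1]
r4 m[φ3→snow] = [5, 1]
r4 m[φ3→wet] = [1, 4]
r4 m[φ4→ice] = [8, 8]
r4 m[φ4→sprk] = [6, 5]
r4 m[φ5→sun] = [6, 2]
r4 m[φ5→wind] = [2, 7]
r4 m[sun→φ0] = [6, 2]
r4 m[sun→φ5] = [9, 8]
r4 m[ice→φ4] = [0, 0]
r4 m[snow→φ2] = [5, 1]
r4 m[snow→φ3] = [13, 8]
r4 m[wind→φ1] = [2, 7]
r4 m[wind→φ5] = [8, 8]
r4 m[sprk→φ0] = [19, 8]
r4 m[sprk→φ1] = [17, 9]
r4 m[sprk→φ2] = [12, 10]
r4 m[sprk→φ4] = [15, 6]
r4 m[wet→φ3] = [0, 0]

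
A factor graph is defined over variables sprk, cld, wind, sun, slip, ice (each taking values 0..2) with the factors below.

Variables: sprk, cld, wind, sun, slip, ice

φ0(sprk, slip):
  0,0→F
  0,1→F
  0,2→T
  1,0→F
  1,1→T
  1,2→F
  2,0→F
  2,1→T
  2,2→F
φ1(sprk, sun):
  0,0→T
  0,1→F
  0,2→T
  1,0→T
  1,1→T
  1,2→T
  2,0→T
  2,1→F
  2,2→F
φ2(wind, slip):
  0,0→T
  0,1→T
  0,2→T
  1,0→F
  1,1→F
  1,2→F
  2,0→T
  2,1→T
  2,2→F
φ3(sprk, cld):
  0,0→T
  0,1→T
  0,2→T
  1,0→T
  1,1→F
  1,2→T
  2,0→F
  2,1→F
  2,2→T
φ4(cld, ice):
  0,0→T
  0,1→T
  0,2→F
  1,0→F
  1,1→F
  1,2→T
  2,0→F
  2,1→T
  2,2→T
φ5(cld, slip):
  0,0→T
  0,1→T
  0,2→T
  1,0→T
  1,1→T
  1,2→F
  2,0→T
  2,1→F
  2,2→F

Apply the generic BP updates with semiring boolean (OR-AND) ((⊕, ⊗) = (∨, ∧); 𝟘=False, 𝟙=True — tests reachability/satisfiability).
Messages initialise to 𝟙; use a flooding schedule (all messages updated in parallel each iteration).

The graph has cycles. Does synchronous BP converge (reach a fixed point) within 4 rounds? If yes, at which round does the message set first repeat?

NOT CONVERGED within 4 rounds

init: all messages = 𝟙 over 3 values
r1 m[φ0→sprk] = [T, T, T]
r1 m[φ0→slip] = [F, T, T]
r1 m[φ1→sprk] = [T, T, T]
r1 m[φ1→sun] = [T, T, T]
r1 m[φ2→wind] = [T, F, T]
r1 m[φ2→slip] = [T, T, T]
r1 m[φ3→sprk] = [T, T, T]
r1 m[φ3→cld] = [T, T, T]
r1 m[φ4→cld] = [T, T, T]
r1 m[φ4→ice] = [T, T, T]
r1 m[φ5→cld] = [T, T, T]
r1 m[φ5→slip] = [T, T, T]
r1 m[sprk→φ0] = [T, T, T]
r1 m[sprk→φ1] = [T, T, T]
r1 m[sprk→φ3] = [T, T, T]
r1 m[cld→φ3] = [T, T, T]
r1 m[cld→φ4] = [T, T, T]
r1 m[cld→φ5] = [T, T, T]
r1 m[wind→φ2] = [T, T, T]
r1 m[sun→φ1] = [T, T, T]
r1 m[slip→φ0] = [T, T, T]
r1 m[slip→φ2] = [T, T, T]
r1 m[slip→φ5] = [T, T, T]
r1 m[ice→φ4] = [T, T, T]
r2 m[φ0→sprk] = [T, T, T]
r2 m[φ0→slip] = [F, T, T]
r2 m[φ1→sprk] = [T, T, T]
r2 m[φ1→sun] = [T, T, T]
r2 m[φ2→wind] = [T, F, T]
r2 m[φ2→slip] = [T, T, T]
r2 m[φ3→sprk] = [T, T, T]
r2 m[φ3→cld] = [T, T, T]
r2 m[φ4→cld] = [T, T, T]
r2 m[φ4→ice] = [T, T, T]
r2 m[φ5→cld] = [T, T, T]
r2 m[φ5→slip] = [T, T, T]
r2 m[sprk→φ0] = [T, T, T]
r2 m[sprk→φ1] = [T, T, T]
r2 m[sprk→φ3] = [T, T, T]
r2 m[cld→φ3] = [T, T, T]
r2 m[cld→φ4] = [T, T, T]
r2 m[cld→φ5] = [T, T, T]
r2 m[wind→φ2] = [T, T, T]
r2 m[sun→φ1] = [T, T, T]
r2 m[slip→φ0] = [T, T, T]
r2 m[slip→φ2] = [F, T, T]
r2 m[slip→φ5] = [F, T, T]
r2 m[ice→φ4] = [T, T, T]
r3 m[φ0→sprk] = [T, T, T]
r3 m[φ0→slip] = [F, T, T]
r3 m[φ1→sprk] = [T, T, T]
r3 m[φ1→sun] = [T, T, T]
r3 m[φ2→wind] = [T, F, T]
r3 m[φ2→slip] = [T, T, T]
r3 m[φ3→sprk] = [T, T, T]
r3 m[φ3→cld] = [T, T, T]
r3 m[φ4→cld] = [T, T, T]
r3 m[φ4→ice] = [T, T, T]
r3 m[φ5→cld] = [T, T, F]
r3 m[φ5→slip] = [T, T, T]
r3 m[sprk→φ0] = [T, T, T]
r3 m[sprk→φ1] = [T, T, T]
r3 m[sprk→φ3] = [T, T, T]
r3 m[cld→φ3] = [T, T, T]
r3 m[cld→φ4] = [T, T, T]
r3 m[cld→φ5] = [T, T, T]
r3 m[wind→φ2] = [T, T, T]
r3 m[sun→φ1] = [T, T, T]
r3 m[slip→φ0] = [T, T, T]
r3 m[slip→φ2] = [F, T, T]
r3 m[slip→φ5] = [F, T, T]
r3 m[ice→φ4] = [T, T, T]
r4 m[φ0→sprk] = [T, T, T]
r4 m[φ0→slip] = [F, T, T]
r4 m[φ1→sprk] = [T, T, T]
r4 m[φ1→sun] = [T, T, T]
r4 m[φ2→wind] = [T, F, T]
r4 m[φ2→slip] = [T, T, T]
r4 m[φ3→sprk] = [T, T, T]
r4 m[φ3→cld] = [T, T, T]
r4 m[φ4→cld] = [T, T, T]
r4 m[φ4→ice] = [T, T, T]
r4 m[φ5→cld] = [T, T, F]
r4 m[φ5→slip] = [T, T, T]
r4 m[sprk→φ0] = [T, T, T]
r4 m[sprk→φ1] = [T, T, T]
r4 m[sprk→φ3] = [T, T, T]
r4 m[cld→φ3] = [T, T, F]
r4 m[cld→φ4] = [T, T, F]
r4 m[cld→φ5] = [T, T, T]
r4 m[wind→φ2] = [T, T, T]
r4 m[sun→φ1] = [T, T, T]
r4 m[slip→φ0] = [T, T, T]
r4 m[slip→φ2] = [F, T, T]
r4 m[slip→φ5] = [F, T, T]
r4 m[ice→φ4] = [T, T, T]
no fixed point within 4 rounds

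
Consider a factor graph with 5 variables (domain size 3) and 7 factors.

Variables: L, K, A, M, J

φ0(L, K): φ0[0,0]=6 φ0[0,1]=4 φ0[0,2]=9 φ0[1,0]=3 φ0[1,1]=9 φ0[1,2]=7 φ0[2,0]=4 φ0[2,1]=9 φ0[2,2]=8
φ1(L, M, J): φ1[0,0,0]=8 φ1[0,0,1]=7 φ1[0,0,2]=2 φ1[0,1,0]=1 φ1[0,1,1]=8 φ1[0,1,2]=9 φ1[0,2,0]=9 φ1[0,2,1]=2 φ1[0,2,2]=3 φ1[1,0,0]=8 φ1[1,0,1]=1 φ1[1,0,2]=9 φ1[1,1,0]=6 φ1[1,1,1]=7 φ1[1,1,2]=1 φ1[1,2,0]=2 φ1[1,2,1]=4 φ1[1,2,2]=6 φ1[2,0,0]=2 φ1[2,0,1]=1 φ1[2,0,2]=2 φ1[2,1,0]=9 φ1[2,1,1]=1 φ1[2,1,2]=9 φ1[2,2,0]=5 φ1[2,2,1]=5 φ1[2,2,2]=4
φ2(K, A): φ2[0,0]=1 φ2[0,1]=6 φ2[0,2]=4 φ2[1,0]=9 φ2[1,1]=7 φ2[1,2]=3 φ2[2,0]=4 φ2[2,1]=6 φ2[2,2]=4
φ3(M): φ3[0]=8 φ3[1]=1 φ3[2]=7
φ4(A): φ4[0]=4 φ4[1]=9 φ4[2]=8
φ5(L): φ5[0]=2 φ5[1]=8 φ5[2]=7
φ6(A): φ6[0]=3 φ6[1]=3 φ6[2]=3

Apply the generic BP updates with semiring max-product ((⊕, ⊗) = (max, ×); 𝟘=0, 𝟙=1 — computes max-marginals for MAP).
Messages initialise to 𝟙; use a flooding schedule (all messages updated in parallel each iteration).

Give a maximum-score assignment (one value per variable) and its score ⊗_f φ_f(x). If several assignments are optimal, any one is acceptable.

assignment: (L=1, K=1, A=1, M=0, J=2); score = 979776

init: all messages = 𝟙 over 3 values
r1 m[φ0→L] = [9, 9, 9]
r1 m[φ0→K] = [6, 9, 9]
r1 m[φ1→L] = [9, 9, 9]
r1 m[φ1→M] = [9, 9, 9]
r1 m[φ1→J] = [9, 8, 9]
r1 m[φ2→K] = [6, 9, 6]
r1 m[φ2→A] = [9, 7, 4]
r1 m[φ3→M] = [8, 1, 7]
r1 m[φ4→A] = [4, 9, 8]
r1 m[φ5→L] = [2, 8, 7]
r1 m[φ6→A] = [3, 3, 3]
r1 m[L→φ0] = [1, 1, 1]
r1 m[L→φ1] = [1, 1, 1]
r1 m[L→φ5] = [1, 1, 1]
r1 m[K→φ0] = [1, 1, 1]
r1 m[K→φ2] = [1, 1, 1]
r1 m[A→φ2] = [1, 1, 1]
r1 m[A→φ4] = [1, 1, 1]
r1 m[A→φ6] = [1, 1, 1]
r1 m[M→φ1] = [1, 1, 1]
r1 m[M→φ3] = [1, 1, 1]
r1 m[J→φ1] = [1, 1, 1]
r2 m[φ0→L] = [9, 9, 9]
r2 m[φ0→K] = [6, 9, 9]
r2 m[φ1→L] = [9, 9, 9]
r2 m[φ1→M] = [9, 9, 9]
r2 m[φ1→J] = [9, 8, 9]
r2 m[φ2→K] = [6, 9, 6]
r2 m[φ2→A] = [9, 7, 4]
r2 m[φ3→M] = [8, 1, 7]
r2 m[φ4→A] = [4, 9, 8]
r2 m[φ5→L] = [2, 8, 7]
r2 m[φ6→A] = [3, 3, 3]
r2 m[L→φ0] = [18, 72, 63]
r2 m[L→φ1] = [18, 72, 63]
r2 m[L→φ5] = [81, 81, 81]
r2 m[K→φ0] = [6, 9, 6]
r2 m[K→φ2] = [6, 9, 9]
r2 m[A→φ2] = [12, 27, 24]
r2 m[A→φ4] = [27, 21, 12]
r2 m[A→φ6] = [36, 63, 32]
r2 m[M→φ1] = [8, 1, 7]
r2 m[M→φ3] = [9, 9, 9]
r2 m[J→φ1] = [1, 1, 1]
r3 m[φ0→L] = [54, 81, 81]
r3 m[φ0→K] = [252, 648, 504]
r3 m[φ1→L] = [64, 72, 35]
r3 m[φ1→M] = [648, 567, 432]
r3 m[φ1→J] = [4608, 2205, 5184]
r3 m[φ2→K] = [162, 189, 162]
r3 m[φ2→A] = [81, 63, 36]
r3 m[φ3→M] = [8, 1, 7]
r3 m[φ4→A] = [4, 9, 8]
r3 m[φ5→L] = [2, 8, 7]
r3 m[φ6→A] = [3, 3, 3]
r3 m[L→φ0] = [18, 72, 63]
r3 m[L→φ1] = [18, 72, 63]
r3 m[L→φ5] = [81, 81, 81]
r3 m[K→φ0] = [6, 9, 6]
r3 m[K→φ2] = [6, 9, 9]
r3 m[A→φ2] = [12, 27, 24]
r3 m[A→φ4] = [27, 21, 12]
r3 m[A→φ6] = [36, 63, 32]
r3 m[M→φ1] = [8, 1, 7]
r3 m[M→φ3] = [9, 9, 9]
r3 m[J→φ1] = [1, 1, 1]
r4 m[φ0→L] = [54, 81, 81]
r4 m[φ0→K] = [252, 648, 504]
r4 m[φ1→L] = [64, 72, 35]
r4 m[φ1→M] = [648, 567, 432]
r4 m[φ1→J] = [4608, 2205, 5184]
r4 m[φ2→K] = [162, 189, 162]
r4 m[φ2→A] = [81, 63, 36]
r4 m[φ3→M] = [8, 1, 7]
r4 m[φ4→A] = [4, 9, 8]
r4 m[φ5→L] = [2, 8, 7]
r4 m[φ6→A] = [3, 3, 3]
r4 m[L→φ0] = [128, 576, 245]
r4 m[L→φ1] = [108, 648, 567]
r4 m[L→φ5] = [3456, 5832, 2835]
r4 m[K→φ0] = [162, 189, 162]
r4 m[K→φ2] = [252, 648, 504]
r4 m[A→φ2] = [12, 27, 24]
r4 m[A→φ4] = [243, 189, 108]
r4 m[A→φ6] = [324, 567, 288]
r4 m[M→φ1] = [8, 1, 7]
r4 m[M→φ3] = [648, 567, 432]
r4 m[J→φ1] = [1, 1, 1]
r5 m[φ0→L] = [1458, 1701, 1701]
r5 m[φ0→K] = [1728, 5184, 4032]
r5 m[φ1→L] = [64, 72, 35]
r5 m[φ1→M] = [5832, 5103, 3888]
r5 m[φ1→J] = [41472, 19845, 46656]
r5 m[φ2→K] = [162, 189, 162]
r5 m[φ2→A] = [5832, 4536, 2016]
r5 m[φ3→M] = [8, 1, 7]
r5 m[φ4→A] = [4, 9, 8]
r5 m[φ5→L] = [2, 8, 7]
r5 m[φ6→A] = [3, 3, 3]
r5 m[L→φ0] = [128, 576, 245]
r5 m[L→φ1] = [108, 648, 567]
r5 m[L→φ5] = [3456, 5832, 2835]
r5 m[K→φ0] = [162, 189, 162]
r5 m[K→φ2] = [252, 648, 504]
r5 m[A→φ2] = [12, 27, 24]
r5 m[A→φ4] = [243, 189, 108]
r5 m[A→φ6] = [324, 567, 288]
r5 m[M→φ1] = [8, 1, 7]
r5 m[M→φ3] = [648, 567, 432]
r5 m[J→φ1] = [1, 1, 1]
r6 m[φ0→L] = [1458, 1701, 1701]
r6 m[φ0→K] = [1728, 5184, 4032]
r6 m[φ1→L] = [64, 72, 35]
r6 m[φ1→M] = [5832, 5103, 3888]
r6 m[φ1→J] = [41472, 19845, 46656]
r6 m[φ2→K] = [162, 189, 162]
r6 m[φ2→A] = [5832, 4536, 2016]
r6 m[φ3→M] = [8, 1, 7]
r6 m[φ4→A] = [4, 9, 8]
r6 m[φ5→L] = [2, 8, 7]
r6 m[φ6→A] = [3, 3, 3]
r6 m[L→φ0] = [128, 576, 245]
r6 m[L→φ1] = [2916, 13608, 11907]
r6 m[L→φ5] = [93312, 122472, 59535]
r6 m[K→φ0] = [162, 189, 162]
r6 m[K→φ2] = [1728, 5184, 4032]
r6 m[A→φ2] = [12, 27, 24]
r6 m[A→φ4] = [17496, 13608, 6048]
r6 m[A→φ6] = [23328, 40824, 16128]
r6 m[M→φ1] = [8, 1, 7]
r6 m[M→φ3] = [5832, 5103, 3888]
r6 m[J→φ1] = [1, 1, 1]
r7 m[φ0→L] = [1458, 1701, 1701]
r7 m[φ0→K] = [1728, 5184, 4032]
r7 m[φ1→L] = [64, 72, 35]
r7 m[φ1→M] = [122472, 107163, 81648]
r7 m[φ1→J] = [870912, 416745, 979776]
r7 m[φ2→K] = [162, 189, 162]
r7 m[φ2→A] = [46656, 36288, 16128]
r7 m[φ3→M] = [8, 1, 7]
r7 m[φ4→A] = [4, 9, 8]
r7 m[φ5→L] = [2, 8, 7]
r7 m[φ6→A] = [3, 3, 3]
r7 m[L→φ0] = [128, 576, 245]
r7 m[L→φ1] = [2916, 13608, 11907]
r7 m[L→φ5] = [93312, 122472, 59535]
r7 m[K→φ0] = [162, 189, 162]
r7 m[K→φ2] = [1728, 5184, 4032]
r7 m[A→φ2] = [12, 27, 24]
r7 m[A→φ4] = [17496, 13608, 6048]
r7 m[A→φ6] = [23328, 40824, 16128]
r7 m[M→φ1] = [8, 1, 7]
r7 m[M→φ3] = [5832, 5103, 3888]
r7 m[J→φ1] = [1, 1, 1]
r8 m[φ0→L] = [1458, 1701, 1701]
r8 m[φ0→K] = [1728, 5184, 4032]
r8 m[φ1→L] = [64, 72, 35]
r8 m[φ1→M] = [122472, 107163, 81648]
r8 m[φ1→J] = [870912, 416745, 979776]
r8 m[φ2→K] = [162, 189, 162]
r8 m[φ2→A] = [46656, 36288, 16128]
r8 m[φ3→M] = [8, 1, 7]
r8 m[φ4→A] = [4, 9, 8]
r8 m[φ5→L] = [2, 8, 7]
r8 m[φ6→A] = [3, 3, 3]
r8 m[L→φ0] = [128, 576, 245]
r8 m[L→φ1] = [2916, 13608, 11907]
r8 m[L→φ5] = [93312, 122472, 59535]
r8 m[K→φ0] = [162, 189, 162]
r8 m[K→φ2] = [1728, 5184, 4032]
r8 m[A→φ2] = [12, 27, 24]
r8 m[A→φ4] = [139968, 108864, 48384]
r8 m[A→φ6] = [186624, 326592, 129024]
r8 m[M→φ1] = [8, 1, 7]
r8 m[M→φ3] = [122472, 107163, 81648]
r8 m[J→φ1] = [1, 1, 1]
r9 m[φ0→L] = [1458, 1701, 1701]
r9 m[φ0→K] = [1728, 5184, 4032]
r9 m[φ1→L] = [64, 72, 35]
r9 m[φ1→M] = [122472, 107163, 81648]
r9 m[φ1→J] = [870912, 416745, 979776]
r9 m[φ2→K] = [162, 189, 162]
r9 m[φ2→A] = [46656, 36288, 16128]
r9 m[φ3→M] = [8, 1, 7]
r9 m[φ4→A] = [4, 9, 8]
r9 m[φ5→L] = [2, 8, 7]
r9 m[φ6→A] = [3, 3, 3]
r9 m[L→φ0] = [128, 576, 245]
r9 m[L→φ1] = [2916, 13608, 11907]
r9 m[L→φ5] = [93312, 122472, 59535]
r9 m[K→φ0] = [162, 189, 162]
r9 m[K→φ2] = [1728, 5184, 4032]
r9 m[A→φ2] = [12, 27, 24]
r9 m[A→φ4] = [139968, 108864, 48384]
r9 m[A→φ6] = [186624, 326592, 129024]
r9 m[M→φ1] = [8, 1, 7]
r9 m[M→φ3] = [122472, 107163, 81648]
r9 m[J→φ1] = [1, 1, 1]
fixed point reached at round 9
traceback from L: (L=1, K=1, A=1, M=0, J=2), score=979776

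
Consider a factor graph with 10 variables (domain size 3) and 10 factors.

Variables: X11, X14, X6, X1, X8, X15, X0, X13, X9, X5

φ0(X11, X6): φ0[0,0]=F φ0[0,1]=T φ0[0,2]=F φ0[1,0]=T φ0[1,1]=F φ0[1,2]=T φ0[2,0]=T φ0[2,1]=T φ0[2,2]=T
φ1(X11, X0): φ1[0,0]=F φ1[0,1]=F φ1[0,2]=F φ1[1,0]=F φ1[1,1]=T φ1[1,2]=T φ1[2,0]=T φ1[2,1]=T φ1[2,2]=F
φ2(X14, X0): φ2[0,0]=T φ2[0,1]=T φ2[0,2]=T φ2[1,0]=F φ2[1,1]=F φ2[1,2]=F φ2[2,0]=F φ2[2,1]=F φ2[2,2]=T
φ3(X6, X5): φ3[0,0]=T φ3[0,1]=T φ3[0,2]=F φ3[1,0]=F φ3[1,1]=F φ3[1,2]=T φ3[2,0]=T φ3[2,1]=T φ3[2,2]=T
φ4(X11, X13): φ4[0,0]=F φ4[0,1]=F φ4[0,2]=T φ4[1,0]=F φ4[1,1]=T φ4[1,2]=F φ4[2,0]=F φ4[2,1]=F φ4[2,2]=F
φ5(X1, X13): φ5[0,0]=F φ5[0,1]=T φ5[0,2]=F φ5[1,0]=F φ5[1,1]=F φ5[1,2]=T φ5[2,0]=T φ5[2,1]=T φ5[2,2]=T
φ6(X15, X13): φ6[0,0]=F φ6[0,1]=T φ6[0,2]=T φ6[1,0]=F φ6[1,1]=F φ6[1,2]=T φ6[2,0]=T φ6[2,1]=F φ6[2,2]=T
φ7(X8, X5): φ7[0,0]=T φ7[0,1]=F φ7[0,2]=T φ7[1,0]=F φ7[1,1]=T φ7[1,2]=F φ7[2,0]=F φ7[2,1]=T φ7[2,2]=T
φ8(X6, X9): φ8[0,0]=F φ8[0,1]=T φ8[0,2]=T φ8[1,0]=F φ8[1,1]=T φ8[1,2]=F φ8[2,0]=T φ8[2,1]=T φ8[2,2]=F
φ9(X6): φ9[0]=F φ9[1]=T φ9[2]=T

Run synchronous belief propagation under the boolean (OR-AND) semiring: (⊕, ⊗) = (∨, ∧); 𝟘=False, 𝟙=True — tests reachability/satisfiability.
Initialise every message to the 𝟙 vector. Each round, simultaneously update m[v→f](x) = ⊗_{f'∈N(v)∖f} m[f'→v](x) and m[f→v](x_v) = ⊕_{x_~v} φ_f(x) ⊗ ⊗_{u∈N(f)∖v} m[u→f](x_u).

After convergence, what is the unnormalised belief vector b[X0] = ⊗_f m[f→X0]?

init: all messages = 𝟙 over 3 values
r1 m[φ0→X11] = [T, T, T]
r1 m[φ0→X6] = [T, T, T]
r1 m[φ1→X11] = [F, T, T]
r1 m[φ1→X0] = [T, T, T]
r1 m[φ2→X14] = [T, F, T]
r1 m[φ2→X0] = [T, T, T]
r1 m[φ3→X6] = [T, T, T]
r1 m[φ3→X5] = [T, T, T]
r1 m[φ4→X11] = [T, T, F]
r1 m[φ4→X13] = [F, T, T]
r1 m[φ5→X1] = [T, T, T]
r1 m[φ5→X13] = [T, T, T]
r1 m[φ6→X15] = [T, T, T]
r1 m[φ6→X13] = [T, T, T]
r1 m[φ7→X8] = [T, T, T]
r1 m[φ7→X5] = [T, T, T]
r1 m[φ8→X6] = [T, T, T]
r1 m[φ8→X9] = [T, T, T]
r1 m[φ9→X6] = [F, T, T]
r1 m[X11→φ0] = [T, T, T]
r1 m[X11→φ1] = [T, T, T]
r1 m[X11→φ4] = [T, T, T]
r1 m[X14→φ2] = [T, T, T]
r1 m[X6→φ0] = [T, T, T]
r1 m[X6→φ3] = [T, T, T]
r1 m[X6→φ8] = [T, T, T]
r1 m[X6→φ9] = [T, T, T]
r1 m[X1→φ5] = [T, T, T]
r1 m[X8→φ7] = [T, T, T]
r1 m[X15→φ6] = [T, T, T]
r1 m[X0→φ1] = [T, T, T]
r1 m[X0→φ2] = [T, T, T]
r1 m[X13→φ4] = [T, T, T]
r1 m[X13→φ5] = [T, T, T]
r1 m[X13→φ6] = [T, T, T]
r1 m[X9→φ8] = [T, T, T]
r1 m[X5→φ3] = [T, T, T]
r1 m[X5→φ7] = [T, T, T]
r2 m[φ0→X11] = [T, T, T]
r2 m[φ0→X6] = [T, T, T]
r2 m[φ1→X11] = [F, T, T]
r2 m[φ1→X0] = [T, T, T]
r2 m[φ2→X14] = [T, F, T]
r2 m[φ2→X0] = [T, T, T]
r2 m[φ3→X6] = [T, T, T]
r2 m[φ3→X5] = [T, T, T]
r2 m[φ4→X11] = [T, T, F]
r2 m[φ4→X13] = [F, T, T]
r2 m[φ5→X1] = [T, T, T]
r2 m[φ5→X13] = [T, T, T]
r2 m[φ6→X15] = [T, T, T]
r2 m[φ6→X13] = [T, T, T]
r2 m[φ7→X8] = [T, T, T]
r2 m[φ7→X5] = [T, T, T]
r2 m[φ8→X6] = [T, T, T]
r2 m[φ8→X9] = [T, T, T]
r2 m[φ9→X6] = [F, T, T]
r2 m[X11→φ0] = [F, T, F]
r2 m[X11→φ1] = [T, T, F]
r2 m[X11→φ4] = [F, T, T]
r2 m[X14→φ2] = [T, T, T]
r2 m[X6→φ0] = [F, T, T]
r2 m[X6→φ3] = [F, T, T]
r2 m[X6→φ8] = [F, T, T]
r2 m[X6→φ9] = [T, T, T]
r2 m[X1→φ5] = [T, T, T]
r2 m[X8→φ7] = [T, T, T]
r2 m[X15→φ6] = [T, T, T]
r2 m[X0→φ1] = [T, T, T]
r2 m[X0→φ2] = [T, T, T]
r2 m[X13→φ4] = [T, T, T]
r2 m[X13→φ5] = [F, T, T]
r2 m[X13→φ6] = [F, T, T]
r2 m[X9→φ8] = [T, T, T]
r2 m[X5→φ3] = [T, T, T]
r2 m[X5→φ7] = [T, T, T]
r3 m[φ0→X11] = [T, T, T]
r3 m[φ0→X6] = [T, F, T]
r3 m[φ1→X11] = [F, T, T]
r3 m[φ1→X0] = [F, T, T]
r3 m[φ2→X14] = [T, F, T]
r3 m[φ2→X0] = [T, T, T]
r3 m[φ3→X6] = [T, T, T]
r3 m[φ3→X5] = [T, T, T]
r3 m[φ4→X11] = [T, T, F]
r3 m[φ4→X13] = [F, T, F]
r3 m[φ5→X1] = [T, T, T]
r3 m[φ5→X13] = [T, T, T]
r3 m[φ6→X15] = [T, T, T]
r3 m[φ6→X13] = [T, T, T]
r3 m[φ7→X8] = [T, T, T]
r3 m[φ7→X5] = [T, T, T]
r3 m[φ8→X6] = [T, T, T]
r3 m[φ8→X9] = [T, T, F]
r3 m[φ9→X6] = [F, T, T]
r3 m[X11→φ0] = [F, T, F]
r3 m[X11→φ1] = [T, T, F]
r3 m[X11→φ4] = [F, T, T]
r3 m[X14→φ2] = [T, T, T]
r3 m[X6→φ0] = [F, T, T]
r3 m[X6→φ3] = [F, T, T]
r3 m[X6→φ8] = [F, T, T]
r3 m[X6→φ9] = [T, T, T]
r3 m[X1→φ5] = [T, T, T]
r3 m[X8→φ7] = [T, T, T]
r3 m[X15→φ6] = [T, T, T]
r3 m[X0→φ1] = [T, T, T]
r3 m[X0→φ2] = [T, T, T]
r3 m[X13→φ4] = [T, T, T]
r3 m[X13→φ5] = [F, T, T]
r3 m[X13→φ6] = [F, T, T]
r3 m[X9→φ8] = [T, T, T]
r3 m[X5→φ3] = [T, T, T]
r3 m[X5→φ7] = [T, T, T]
r4 m[φ0→X11] = [T, T, T]
r4 m[φ0→X6] = [T, F, T]
r4 m[φ1→X11] = [F, T, T]
r4 m[φ1→X0] = [F, T, T]
r4 m[φ2→X14] = [T, F, T]
r4 m[φ2→X0] = [T, T, T]
r4 m[φ3→X6] = [T, T, T]
r4 m[φ3→X5] = [T, T, T]
r4 m[φ4→X11] = [T, T, F]
r4 m[φ4→X13] = [F, T, F]
r4 m[φ5→X1] = [T, T, T]
r4 m[φ5→X13] = [T, T, T]
r4 m[φ6→X15] = [T, T, T]
r4 m[φ6→X13] = [T, T, T]
r4 m[φ7→X8] = [T, T, T]
r4 m[φ7→X5] = [T, T, T]
r4 m[φ8→X6] = [T, T, T]
r4 m[φ8→X9] = [T, T, F]
r4 m[φ9→X6] = [F, T, T]
r4 m[X11→φ0] = [F, T, F]
r4 m[X11→φ1] = [T, T, F]
r4 m[X11→φ4] = [F, T, T]
r4 m[X14→φ2] = [T, T, T]
r4 m[X6→φ0] = [F, T, T]
r4 m[X6→φ3] = [F, F, T]
r4 m[X6→φ8] = [F, F, T]
r4 m[X6→φ9] = [T, F, T]
r4 m[X1→φ5] = [T, T, T]
r4 m[X8→φ7] = [T, T, T]
r4 m[X15→φ6] = [T, T, T]
r4 m[X0→φ1] = [T, T, T]
r4 m[X0→φ2] = [F, T, T]
r4 m[X13→φ4] = [T, T, T]
r4 m[X13→φ5] = [F, T, F]
r4 m[X13→φ6] = [F, T, F]
r4 m[X9→φ8] = [T, T, T]
r4 m[X5→φ3] = [T, T, T]
r4 m[X5→φ7] = [T, T, T]
r5 m[φ0→X11] = [T, T, T]
r5 m[φ0→X6] = [T, F, T]
r5 m[φ1→X11] = [F, T, T]
r5 m[φ1→X0] = [F, T, T]
r5 m[φ2→X14] = [T, F, T]
r5 m[φ2→X0] = [T, T, T]
r5 m[φ3→X6] = [T, T, T]
r5 m[φ3→X5] = [T, T, T]
r5 m[φ4→X11] = [T, T, F]
r5 m[φ4→X13] = [F, T, F]
r5 m[φ5→X1] = [T, F, T]
r5 m[φ5→X13] = [T, T, T]
r5 m[φ6→X15] = [T, F, F]
r5 m[φ6→X13] = [T, T, T]
r5 m[φ7→X8] = [T, T, T]
r5 m[φ7→X5] = [T, T, T]
r5 m[φ8→X6] = [T, T, T]
r5 m[φ8→X9] = [T, T, F]
r5 m[φ9→X6] = [F, T, T]
r5 m[X11→φ0] = [F, T, F]
r5 m[X11→φ1] = [T, T, F]
r5 m[X11→φ4] = [F, T, T]
r5 m[X14→φ2] = [T, T, T]
r5 m[X6→φ0] = [F, T, T]
r5 m[X6→φ3] = [F, F, T]
r5 m[X6→φ8] = [F, F, T]
r5 m[X6→φ9] = [T, F, T]
r5 m[X1→φ5] = [T, T, T]
r5 m[X8→φ7] = [T, T, T]
r5 m[X15→φ6] = [T, T, T]
r5 m[X0→φ1] = [T, T, T]
r5 m[X0→φ2] = [F, T, T]
r5 m[X13→φ4] = [T, T, T]
r5 m[X13→φ5] = [F, T, F]
r5 m[X13→φ6] = [F, T, F]
r5 m[X9→φ8] = [T, T, T]
r5 m[X5→φ3] = [T, T, T]
r5 m[X5→φ7] = [T, T, T]
r6 m[φ0→X11] = [T, T, T]
r6 m[φ0→X6] = [T, F, T]
r6 m[φ1→X11] = [F, T, T]
r6 m[φ1→X0] = [F, T, T]
r6 m[φ2→X14] = [T, F, T]
r6 m[φ2→X0] = [T, T, T]
r6 m[φ3→X6] = [T, T, T]
r6 m[φ3→X5] = [T, T, T]
r6 m[φ4→X11] = [T, T, F]
r6 m[φ4→X13] = [F, T, F]
r6 m[φ5→X1] = [T, F, T]
r6 m[φ5→X13] = [T, T, T]
r6 m[φ6→X15] = [T, F, F]
r6 m[φ6→X13] = [T, T, T]
r6 m[φ7→X8] = [T, T, T]
r6 m[φ7→X5] = [T, T, T]
r6 m[φ8→X6] = [T, T, T]
r6 m[φ8→X9] = [T, T, F]
r6 m[φ9→X6] = [F, T, T]
r6 m[X11→φ0] = [F, T, F]
r6 m[X11→φ1] = [T, T, F]
r6 m[X11→φ4] = [F, T, T]
r6 m[X14→φ2] = [T, T, T]
r6 m[X6→φ0] = [F, T, T]
r6 m[X6→φ3] = [F, F, T]
r6 m[X6→φ8] = [F, F, T]
r6 m[X6→φ9] = [T, F, T]
r6 m[X1→φ5] = [T, T, T]
r6 m[X8→φ7] = [T, T, T]
r6 m[X15→φ6] = [T, T, T]
r6 m[X0→φ1] = [T, T, T]
r6 m[X0→φ2] = [F, T, T]
r6 m[X13→φ4] = [T, T, T]
r6 m[X13→φ5] = [F, T, F]
r6 m[X13→φ6] = [F, T, F]
r6 m[X9→φ8] = [T, T, T]
r6 m[X5→φ3] = [T, T, T]
r6 m[X5→φ7] = [T, T, T]
fixed point reached at round 6
b[X0] = ⊗ incoming = [F, T, T]

b[X0] = [F, T, T]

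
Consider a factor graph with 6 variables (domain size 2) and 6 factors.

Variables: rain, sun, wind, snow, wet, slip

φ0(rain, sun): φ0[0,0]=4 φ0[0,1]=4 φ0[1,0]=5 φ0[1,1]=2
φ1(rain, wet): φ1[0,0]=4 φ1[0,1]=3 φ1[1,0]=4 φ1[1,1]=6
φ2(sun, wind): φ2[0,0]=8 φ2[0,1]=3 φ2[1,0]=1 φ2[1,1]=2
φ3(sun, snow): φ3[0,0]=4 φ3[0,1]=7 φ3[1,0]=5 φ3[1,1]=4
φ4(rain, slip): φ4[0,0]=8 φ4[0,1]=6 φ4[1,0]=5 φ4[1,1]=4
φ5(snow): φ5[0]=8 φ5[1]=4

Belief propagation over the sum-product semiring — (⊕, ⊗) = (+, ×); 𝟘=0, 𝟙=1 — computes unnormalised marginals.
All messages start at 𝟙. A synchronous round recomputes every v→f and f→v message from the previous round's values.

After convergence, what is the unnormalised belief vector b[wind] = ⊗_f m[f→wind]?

init: all messages = 𝟙 over 2 values
r1 m[φ0→rain] = [8, 7]
r1 m[φ0→sun] = [9, 6]
r1 m[φ1→rain] = [7, 10]
r1 m[φ1→wet] = [8, 9]
r1 m[φ2→sun] = [11, 3]
r1 m[φ2→wind] = [9, 5]
r1 m[φ3→sun] = [11, 9]
r1 m[φ3→snow] = [9, 11]
r1 m[φ4→rain] = [14, 9]
r1 m[φ4→slip] = [13, 10]
r1 m[φ5→snow] = [8, 4]
r1 m[rain→φ0] = [1, 1]
r1 m[rain→φ1] = [1, 1]
r1 m[rain→φ4] = [1, 1]
r1 m[sun→φ0] = [1, 1]
r1 m[sun→φ2] = [1, 1]
r1 m[sun→φ3] = [1, 1]
r1 m[wind→φ2] = [1, 1]
r1 m[snow→φ3] = [1, 1]
r1 m[snow→φ5] = [1, 1]
r1 m[wet→φ1] = [1, 1]
r1 m[slip→φ4] = [1, 1]
r2 m[φ0→rain] = [8, 7]
r2 m[φ0→sun] = [9, 6]
r2 m[φ1→rain] = [7, 10]
r2 m[φ1→wet] = [8, 9]
r2 m[φ2→sun] = [11, 3]
r2 m[φ2→wind] = [9, 5]
r2 m[φ3→sun] = [11, 9]
r2 m[φ3→snow] = [9, 11]
r2 m[φ4→rain] = [14, 9]
r2 m[φ4→slip] = [13, 10]
r2 m[φ5→snow] = [8, 4]
r2 m[rain→φ0] = [98, 90]
r2 m[rain→φ1] = [112, 63]
r2 m[rain→φ4] = [56, 70]
r2 m[sun→φ0] = [121, 27]
r2 m[sun→φ2] = [99, 54]
r2 m[sun→φ3] = [99, 18]
r2 m[wind→φ2] = [1, 1]
r2 m[snow→φ3] = [8, 4]
r2 m[snow→φ5] = [9, 11]
r2 m[wet→φ1] = [1, 1]
r2 m[slip→φ4] = [1, 1]
r3 m[φ0→rain] = [592, 659]
r3 m[φ0→sun] = [842, 572]
r3 m[φ1→rain] = [7, 10]
r3 m[φ1→wet] = [700, 714]
r3 m[φ2→sun] = [11, 3]
r3 m[φ2→wind] = [846, 405]
r3 m[φ3→sun] = [60, 56]
r3 m[φ3→snow] = [486, 765]
r3 m[φ4→rain] = [14, 9]
r3 m[φ4→slip] = [798, 616]
r3 m[φ5→snow] = [8, 4]
r3 m[rain→φ0] = [98, 90]
r3 m[rain→φ1] = [112, 63]
r3 m[rain→φ4] = [56, 70]
r3 m[sun→φ0] = [121, 27]
r3 m[sun→φ2] = [99, 54]
r3 m[sun→φ3] = [99, 18]
r3 m[wind→φ2] = [1, 1]
r3 m[snow→φ3] = [8, 4]
r3 m[snow→φ5] = [9, 11]
r3 m[wet→φ1] = [1, 1]
r3 m[slip→φ4] = [1, 1]
r4 m[φ0→rain] = [592, 659]
r4 m[φ0→sun] = [842, 572]
r4 m[φ1→rain] = [7, 10]
r4 m[φ1→wet] = [700, 714]
r4 m[φ2→sun] = [11, 3]
r4 m[φ2→wind] = [846, 405]
r4 m[φ3→sun] = [60, 56]
r4 m[φ3→snow] = [486, 765]
r4 m[φ4→rain] = [14, 9]
r4 m[φ4→slip] = [798, 616]
r4 m[φ5→snow] = [8, 4]
r4 m[rain→φ0] = [98, 90]
r4 m[rain→φ1] = [8288, 5931]
r4 m[rain→φ4] = [4144, 6590]
r4 m[sun→φ0] = [660, 168]
r4 m[sun→φ2] = [50520, 32032]
r4 m[sun→φ3] = [9262, 1716]
r4 m[wind→φ2] = [1, 1]
r4 m[snow→φ3] = [8, 4]
r4 m[snow→φ5] = [486, 765]
r4 m[wet→φ1] = [1, 1]
r4 m[slip→φ4] = [1, 1]
r5 m[φ0→rain] = [3312, 3636]
r5 m[φ0→sun] = [842, 572]
r5 m[φ1→rain] = [7, 10]
r5 m[φ1→wet] = [56876, 60450]
r5 m[φ2→sun] = [11, 3]
r5 m[φ2→wind] = [436192, 215624]
r5 m[φ3→sun] = [60, 56]
r5 m[φ3→snow] = [45628, 71698]
r5 m[φ4→rain] = [14, 9]
r5 m[φ4→slip] = [66102, 51224]
r5 m[φ5→snow] = [8, 4]
r5 m[rain→φ0] = [98, 90]
r5 m[rain→φ1] = [8288, 5931]
r5 m[rain→φ4] = [4144, 6590]
r5 m[sun→φ0] = [660, 168]
r5 m[sun→φ2] = [50520, 32032]
r5 m[sun→φ3] = [9262, 1716]
r5 m[wind→φ2] = [1, 1]
r5 m[snow→φ3] = [8, 4]
r5 m[snow→φ5] = [486, 765]
r5 m[wet→φ1] = [1, 1]
r5 m[slip→φ4] = [1, 1]
r6 m[φ0→rain] = [3312, 3636]
r6 m[φ0→sun] = [842, 572]
r6 m[φ1→rain] = [7, 10]
r6 m[φ1→wet] = [56876, 60450]
r6 m[φ2→sun] = [11, 3]
r6 m[φ2→wind] = [436192, 215624]
r6 m[φ3→sun] = [60, 56]
r6 m[φ3→snow] = [45628, 71698]
r6 m[φ4→rain] = [14, 9]
r6 m[φ4→slip] = [66102, 51224]
r6 m[φ5→snow] = [8, 4]
r6 m[rain→φ0] = [98, 90]
r6 m[rain→φ1] = [46368, 32724]
r6 m[rain→φ4] = [23184, 36360]
r6 m[sun→φ0] = [660, 168]
r6 m[sun→φ2] = [50520, 32032]
r6 m[sun→φ3] = [9262, 1716]
r6 m[wind→φ2] = [1, 1]
r6 m[snow→φ3] = [8, 4]
r6 m[snow→φ5] = [45628, 71698]
r6 m[wet→φ1] = [1, 1]
r6 m[slip→φ4] = [1, 1]
r7 m[φ0→rain] = [3312, 3636]
r7 m[φ0→sun] = [842, 572]
r7 m[φ1→rain] = [7, 10]
r7 m[φ1→wet] = [316368, 335448]
r7 m[φ2→sun] = [11, 3]
r7 m[φ2→wind] = [436192, 215624]
r7 m[φ3→sun] = [60, 56]
r7 m[φ3→snow] = [45628, 71698]
r7 m[φ4→rain] = [14, 9]
r7 m[φ4→slip] = [367272, 284544]
r7 m[φ5→snow] = [8, 4]
r7 m[rain→φ0] = [98, 90]
r7 m[rain→φ1] = [46368, 32724]
r7 m[rain→φ4] = [23184, 36360]
r7 m[sun→φ0] = [660, 168]
r7 m[sun→φ2] = [50520, 32032]
r7 m[sun→φ3] = [9262, 1716]
r7 m[wind→φ2] = [1, 1]
r7 m[snow→φ3] = [8, 4]
r7 m[snow→φ5] = [45628, 71698]
r7 m[wet→φ1] = [1, 1]
r7 m[slip→φ4] = [1, 1]
r8 m[φ0→rain] = [3312, 3636]
r8 m[φ0→sun] = [842, 572]
r8 m[φ1→rain] = [7, 10]
r8 m[φ1→wet] = [316368, 335448]
r8 m[φ2→sun] = [11, 3]
r8 m[φ2→wind] = [436192, 215624]
r8 m[φ3→sun] = [60, 56]
r8 m[φ3→snow] = [45628, 71698]
r8 m[φ4→rain] = [14, 9]
r8 m[φ4→slip] = [367272, 284544]
r8 m[φ5→snow] = [8, 4]
r8 m[rain→φ0] = [98, 90]
r8 m[rain→φ1] = [46368, 32724]
r8 m[rain→φ4] = [23184, 36360]
r8 m[sun→φ0] = [660, 168]
r8 m[sun→φ2] = [50520, 32032]
r8 m[sun→φ3] = [9262, 1716]
r8 m[wind→φ2] = [1, 1]
r8 m[snow→φ3] = [8, 4]
r8 m[snow→φ5] = [45628, 71698]
r8 m[wet→φ1] = [1, 1]
r8 m[slip→φ4] = [1, 1]
fixed point reached at round 8
b[wind] = ⊗ incoming = [436192, 215624]

b[wind] = [436192, 215624]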